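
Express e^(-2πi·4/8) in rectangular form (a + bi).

ω_8^4 = e^(-2πi·4/8)
= cos(-2π·4/8) + i·sin(-2π·4/8)
= cos(-8π/8) + i·sin(-8π/8)

ω_8^4 = cos(-8π/8) + i·sin(-8π/8) = -1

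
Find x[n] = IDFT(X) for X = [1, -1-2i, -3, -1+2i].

x[n] = (1/4) Σ(k=0 to 3) X[k] · e^(2πikn/4)

Computing each x[n]:
x[0] = -1
x[1] = 2
x[2] = 0
x[3] = 0

x = [-1, 2, 0, 0]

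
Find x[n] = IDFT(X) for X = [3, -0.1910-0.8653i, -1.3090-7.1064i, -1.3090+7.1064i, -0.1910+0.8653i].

x[n] = (1/5) Σ(k=0 to 4) X[k] · e^(2πikn/5)

Computing each x[n]:
x[0] = 0
x[1] = 3
x[2] = -2
x[3] = 3
x[4] = -1

x = [0, 3, -2, 3, -1]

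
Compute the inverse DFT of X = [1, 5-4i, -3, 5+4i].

x[n] = (1/4) Σ(k=0 to 3) X[k] · e^(2πikn/4)

Computing each x[n]:
x[0] = 2
x[1] = 3
x[2] = -3
x[3] = -1

x = [2, 3, -3, -1]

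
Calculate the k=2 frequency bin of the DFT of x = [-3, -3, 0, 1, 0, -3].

X[2] = Σ(n=0 to 5) x[n] · ω_6^(2n) where ω_6 = e^(-2πi/6)
= (-3)·ω_6^0 + (-3)·ω_6^2 + (0)·ω_6^4 + (1)·ω_6^6 + (0)·ω_6^8 + (-3)·ω_6^10

X[2] = 1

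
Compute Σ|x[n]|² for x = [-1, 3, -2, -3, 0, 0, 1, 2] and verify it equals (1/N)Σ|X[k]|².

Time domain:
Σ|x[n]|² = |-1|² + |3|² + |-2|² + |-3|² + |0|² + |0|² + |1|² + |2|² = 28.0000

Frequency domain:
(1/8)Σ|X[k]|² = (1/8)(|0|² + |4.6569+4.4142i|² + |-4i|² + |-6.6569-1.5858i|² + |-4|² + |-6.6569+1.5858i|² + |4i|² + |4.6569-4.4142i|²) = (1/8)·224.0000 = 28.0000

Both sides agree, confirming Parseval's theorem.

Σ|x[n]|² = (1/N)Σ|X[k]|² = 28.0000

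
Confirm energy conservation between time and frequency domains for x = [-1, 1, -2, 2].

Time domain:
Σ|x[n]|² = |-1|² + |1|² + |-2|² + |2|² = 10.0000

Frequency domain:
(1/4)Σ|X[k]|² = (1/4)(|0|² + |1+1i|² + |-6|² + |1-1i|²) = (1/4)·40.0000 = 10.0000

Both sides agree, confirming Parseval's theorem.

Σ|x[n]|² = (1/N)Σ|X[k]|² = 10.0000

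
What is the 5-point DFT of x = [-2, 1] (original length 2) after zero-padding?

Original 2-point DFT: [-1, -3]
Zero-padded 5-point DFT provides frequency interpolation.

DFT_5([x, 0, ...]) = [-1, -1.6910-0.9511i, -2.8090-0.5878i, -2.8090+0.5878i, -1.6910+0.9511i]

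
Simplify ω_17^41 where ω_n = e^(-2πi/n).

Since ω_17^17 = 1, powers reduce modulo 17.
41 mod 17 = 7
So ω_17^41 = ω_17^7 = e^(-2πi·7/17)

ω_17^41 = ω_17^7 = -0.8502-0.5264i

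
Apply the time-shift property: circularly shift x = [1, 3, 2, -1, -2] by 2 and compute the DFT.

Time shift by 2: X_shifted[k] = ω_5^(2k) · X[k]
Shifted x = [-1, -2, 1, 3, 2]

DFT(x[n-2]) = [3, -4.2361+4.9798i, 0.2361+0.4490i, 0.2361-0.4490i, -4.2361-4.9798i]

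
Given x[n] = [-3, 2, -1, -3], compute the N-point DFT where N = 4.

X[k] = Σ(n=0 to 3) x[n] · ω_4^(nk)
where ω_4 = e^(-2πi/4)

Computing each X[k]:
X[0] = -5
X[1] = -2-5i
X[2] = -3
X[3] = -2+5i

X = [-5, -2-5i, -3, -2+5i]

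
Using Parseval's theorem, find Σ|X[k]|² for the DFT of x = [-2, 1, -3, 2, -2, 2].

Parseval: Σ|x[n]|² = (1/N)Σ|X[k]|², so Σ|X[k]|² = N·Σ|x[n]|² = 6·26.0000

Σ|X[k]|² = N·Σ|x[n]|² = 6·26.0000 = 156.0000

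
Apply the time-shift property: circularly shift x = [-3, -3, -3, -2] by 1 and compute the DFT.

Time shift by 1: X_shifted[k] = ω_4^(1k) · X[k]
Shifted x = [-2, -3, -3, -3]

DFT(x[n-1]) = [-11, 1, 1, 1]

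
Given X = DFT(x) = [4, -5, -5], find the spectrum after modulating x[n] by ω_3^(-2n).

Modulation property: DFT(ω_3^(-2n)·x[n]) = X[(k-2) mod 3], so circularly shift X by 2 positions.

X[k-2] = [-5, -5, 4]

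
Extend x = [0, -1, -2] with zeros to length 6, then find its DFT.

Original 3-point DFT: [-3, 1.5000-0.8660i, 1.5000+0.8660i]
Zero-padded 6-point DFT provides frequency interpolation.

DFT_6([x, 0, ...]) = [-3, 0.5000+2.5981i, 1.5000-0.8660i, -1, 1.5000+0.8660i, 0.5000-2.5981i]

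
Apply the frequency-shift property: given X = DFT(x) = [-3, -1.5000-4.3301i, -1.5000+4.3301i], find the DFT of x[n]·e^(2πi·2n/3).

Modulation property: DFT(ω_3^(-2n)·x[n]) = X[(k-2) mod 3], so circularly shift X by 2 positions.

X[k-2] = [-1.5000-4.3301i, -1.5000+4.3301i, -3]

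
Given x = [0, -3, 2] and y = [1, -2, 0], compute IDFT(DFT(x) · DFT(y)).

(x ⊛ y)[n] = Σ(m=0 to 2) x[m] · y[(n-m) mod 3]

Computing each output sample:
(x ⊛ y)[0] = -4
(x ⊛ y)[1] = -3
(x ⊛ y)[2] = 8

x ⊛ y = [-4, -3, 8]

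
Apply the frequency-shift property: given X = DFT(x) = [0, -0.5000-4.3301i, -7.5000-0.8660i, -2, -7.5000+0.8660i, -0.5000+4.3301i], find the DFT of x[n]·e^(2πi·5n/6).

Modulation property: DFT(ω_6^(-5n)·x[n]) = X[(k-5) mod 6], so circularly shift X by 5 positions.

X[k-5] = [-0.5000-4.3301i, -7.5000-0.8660i, -2, -7.5000+0.8660i, -0.5000+4.3301i, 0]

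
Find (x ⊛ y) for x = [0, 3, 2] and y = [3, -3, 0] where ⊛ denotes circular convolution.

(x ⊛ y)[n] = Σ(m=0 to 2) x[m] · y[(n-m) mod 3]

Computing each output sample:
(x ⊛ y)[0] = -6
(x ⊛ y)[1] = 9
(x ⊛ y)[2] = -3

x ⊛ y = [-6, 9, -3]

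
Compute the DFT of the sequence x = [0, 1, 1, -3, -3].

X[k] = Σ(n=0 to 4) x[n] · ω_5^(nk)
where ω_5 = e^(-2πi/5)

Computing each X[k]:
X[0] = -4
X[1] = 1.0000-6.1554i
X[2] = 1.0000+1.4531i
X[3] = 1.0000-1.4531i
X[4] = 1.0000+6.1554i

X = [-4, 1.0000-6.1554i, 1.0000+1.4531i, 1.0000-1.4531i, 1.0000+6.1554i]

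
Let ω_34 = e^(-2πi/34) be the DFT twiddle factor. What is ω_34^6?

ω_34^6 = e^(-2πi·6/34)
= cos(-2π·6/34) + i·sin(-2π·6/34)
= cos(-12π/34) + i·sin(-12π/34)

ω_34^6 = cos(-12π/34) + i·sin(-12π/34) = 0.4457-0.8952i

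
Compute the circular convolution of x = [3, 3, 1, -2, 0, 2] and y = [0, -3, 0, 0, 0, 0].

(x ⊛ y)[n] = Σ(m=0 to 5) x[m] · y[(n-m) mod 6]

Computing each output sample:
(x ⊛ y)[0] = -6
(x ⊛ y)[1] = -9
(x ⊛ y)[2] = -9
(x ⊛ y)[3] = -3
(x ⊛ y)[4] = 6
(x ⊛ y)[5] = 0

x ⊛ y = [-6, -9, -9, -3, 6, 0]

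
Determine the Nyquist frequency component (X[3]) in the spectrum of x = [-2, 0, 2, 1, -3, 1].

X[3] = Σ(n=0 to 5) x[n] · ω_6^(3n) where ω_6 = e^(-2πi/6)
= (-2)·ω_6^0 + (0)·ω_6^3 + (2)·ω_6^6 + (1)·ω_6^9 + (-3)·ω_6^12 + (1)·ω_6^15

X[3] = -5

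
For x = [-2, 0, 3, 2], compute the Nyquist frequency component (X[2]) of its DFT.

X[2] = Σ(n=0 to 3) x[n] · ω_4^(2n) where ω_4 = e^(-2πi/4)
= (-2)·ω_4^0 + (0)·ω_4^2 + (3)·ω_4^4 + (2)·ω_4^6

X[2] = -1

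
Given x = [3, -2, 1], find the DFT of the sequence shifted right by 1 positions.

Time shift by 1: X_shifted[k] = ω_3^(1k) · X[k]
Shifted x = [1, 3, -2]

DFT(x[n-1]) = [2, 0.5000-4.3301i, 0.5000+4.3301i]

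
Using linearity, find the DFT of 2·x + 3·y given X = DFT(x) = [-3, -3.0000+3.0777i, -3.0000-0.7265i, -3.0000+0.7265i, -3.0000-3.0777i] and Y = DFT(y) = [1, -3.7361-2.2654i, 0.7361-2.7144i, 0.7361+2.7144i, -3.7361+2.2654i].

By linearity: DFT(2x + 3y) = 2·DFT(x) + 3·DFT(y)
= 2·[-3, -3.0000+3.0777i, -3.0000-0.7265i, -3.0000+0.7265i, -3.0000-3.0777i] + 3·[1, -3.7361-2.2654i, 0.7361-2.7144i, 0.7361+2.7144i, -3.7361+2.2654i]

Computing element-wise:
Z[0] = 2·(-3) + 3·(1) = -3
Z[1] = 2·(-3.0000+3.0777i) + 3·(-3.7361-2.2654i) = -17.2083-0.6408i
Z[2] = 2·(-3.0000-0.7265i) + 3·(0.7361-2.7144i) = -3.7917-9.5962i
Z[3] = 2·(-3.0000+0.7265i) + 3·(0.7361+2.7144i) = -3.7917+9.5962i
Z[4] = 2·(-3.0000-3.0777i) + 3·(-3.7361+2.2654i) = -17.2083+0.6408i

DFT(2x + 3y) = 2·X + 3·Y = [-3, -17.2083-0.6408i, -3.7917-9.5962i, -3.7917+9.5962i, -17.2083+0.6408i]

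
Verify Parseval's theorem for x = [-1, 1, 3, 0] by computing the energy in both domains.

Time domain:
Σ|x[n]|² = |-1|² + |1|² + |3|² + |0|² = 11.0000

Frequency domain:
(1/4)Σ|X[k]|² = (1/4)(|3|² + |-4-1i|² + |1|² + |-4+1i|²) = (1/4)·44.0000 = 11.0000

Both sides agree, confirming Parseval's theorem.

Σ|x[n]|² = (1/N)Σ|X[k]|² = 11.0000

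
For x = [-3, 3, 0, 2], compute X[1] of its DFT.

X[1] = Σ(n=0 to 3) x[n] · ω_4^(1n) where ω_4 = e^(-2πi/4)
= (-3)·ω_4^0 + (3)·ω_4^1 + (0)·ω_4^2 + (2)·ω_4^3

X[1] = -3-1i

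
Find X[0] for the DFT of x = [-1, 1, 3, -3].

X[0] = Σ(n=0 to 3) x[n] · ω_4^0 = Σ x[n]
= (-1) + (1) + (3) + (-3)

X[0] = 0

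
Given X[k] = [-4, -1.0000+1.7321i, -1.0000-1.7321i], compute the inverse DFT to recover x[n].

x[n] = (1/3) Σ(k=0 to 2) X[k] · e^(2πikn/3)

Computing each x[n]:
x[0] = -2
x[1] = -2
x[2] = 0

x = [-2, -2, 0]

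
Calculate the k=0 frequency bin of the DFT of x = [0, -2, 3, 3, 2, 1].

X[0] = Σ(n=0 to 5) x[n] · ω_6^0 = Σ x[n]
= (0) + (-2) + (3) + (3) + (2) + (1)

X[0] = 7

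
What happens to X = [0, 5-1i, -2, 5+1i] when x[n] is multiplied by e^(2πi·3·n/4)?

Modulation property: DFT(ω_4^(-3n)·x[n]) = X[(k-3) mod 4], so circularly shift X by 3 positions.

X[k-3] = [5-1i, -2, 5+1i, 0]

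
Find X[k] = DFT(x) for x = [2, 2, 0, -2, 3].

X[k] = Σ(n=0 to 4) x[n] · ω_5^(nk)
where ω_5 = e^(-2πi/5)

Computing each X[k]:
X[0] = 5
X[1] = 5.1631-0.2245i
X[2] = -2.6631+2.4899i
X[3] = -2.6631-2.4899i
X[4] = 5.1631+0.2245i

X = [5, 5.1631-0.2245i, -2.6631+2.4899i, -2.6631-2.4899i, 5.1631+0.2245i]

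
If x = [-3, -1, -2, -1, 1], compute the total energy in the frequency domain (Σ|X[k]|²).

Parseval: Σ|x[n]|² = (1/N)Σ|X[k]|², so Σ|X[k]|² = N·Σ|x[n]|² = 5·16.0000

Σ|X[k]|² = N·Σ|x[n]|² = 5·16.0000 = 80.0000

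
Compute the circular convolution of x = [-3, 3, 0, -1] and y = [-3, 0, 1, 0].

(x ⊛ y)[n] = Σ(m=0 to 3) x[m] · y[(n-m) mod 4]

Computing each output sample:
(x ⊛ y)[0] = 9
(x ⊛ y)[1] = -10
(x ⊛ y)[2] = -3
(x ⊛ y)[3] = 6

x ⊛ y = [9, -10, -3, 6]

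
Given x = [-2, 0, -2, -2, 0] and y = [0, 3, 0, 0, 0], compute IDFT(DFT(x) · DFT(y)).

(x ⊛ y)[n] = Σ(m=0 to 4) x[m] · y[(n-m) mod 5]

Computing each output sample:
(x ⊛ y)[0] = 0
(x ⊛ y)[1] = -6
(x ⊛ y)[2] = 0
(x ⊛ y)[3] = -6
(x ⊛ y)[4] = -6

x ⊛ y = [0, -6, 0, -6, -6]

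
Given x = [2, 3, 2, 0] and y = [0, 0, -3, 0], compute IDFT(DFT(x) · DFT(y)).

(x ⊛ y)[n] = Σ(m=0 to 3) x[m] · y[(n-m) mod 4]

Computing each output sample:
(x ⊛ y)[0] = -6
(x ⊛ y)[1] = 0
(x ⊛ y)[2] = -6
(x ⊛ y)[3] = -9

x ⊛ y = [-6, 0, -6, -9]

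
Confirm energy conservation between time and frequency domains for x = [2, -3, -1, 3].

Time domain:
Σ|x[n]|² = |2|² + |-3|² + |-1|² + |3|² = 23.0000

Frequency domain:
(1/4)Σ|X[k]|² = (1/4)(|1|² + |3+6i|² + |1|² + |3-6i|²) = (1/4)·92.0000 = 23.0000

Both sides agree, confirming Parseval's theorem.

Σ|x[n]|² = (1/N)Σ|X[k]|² = 23.0000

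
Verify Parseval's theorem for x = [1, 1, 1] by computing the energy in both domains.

Time domain:
Σ|x[n]|² = |1|² + |1|² + |1|² = 3.0000

Frequency domain:
(1/3)Σ|X[k]|² = (1/3)(|3|² + |0|² + |0|²) = (1/3)·9.0000 = 3.0000

Both sides agree, confirming Parseval's theorem.

Σ|x[n]|² = (1/N)Σ|X[k]|² = 3.0000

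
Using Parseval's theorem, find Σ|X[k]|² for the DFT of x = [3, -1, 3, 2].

Parseval: Σ|x[n]|² = (1/N)Σ|X[k]|², so Σ|X[k]|² = N·Σ|x[n]|² = 4·23.0000

Σ|X[k]|² = N·Σ|x[n]|² = 4·23.0000 = 92.0000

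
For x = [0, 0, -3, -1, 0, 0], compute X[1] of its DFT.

X[1] = Σ(n=0 to 5) x[n] · ω_6^(1n) where ω_6 = e^(-2πi/6)
= (0)·ω_6^0 + (0)·ω_6^1 + (-3)·ω_6^2 + (-1)·ω_6^3 + (0)·ω_6^4 + (0)·ω_6^5

X[1] = 2.5000+2.5981i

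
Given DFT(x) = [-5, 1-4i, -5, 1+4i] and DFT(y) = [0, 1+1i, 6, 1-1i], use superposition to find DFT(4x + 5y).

By linearity: DFT(4x + 5y) = 4·DFT(x) + 5·DFT(y)
= 4·[-5, 1-4i, -5, 1+4i] + 5·[0, 1+1i, 6, 1-1i]

Computing element-wise:
Z[0] = 4·(-5) + 5·(0) = -20
Z[1] = 4·(1-4i) + 5·(1+1i) = 9-11i
Z[2] = 4·(-5) + 5·(6) = 10
Z[3] = 4·(1+4i) + 5·(1-1i) = 9+11i

DFT(4x + 5y) = 4·X + 5·Y = [-20, 9-11i, 10, 9+11i]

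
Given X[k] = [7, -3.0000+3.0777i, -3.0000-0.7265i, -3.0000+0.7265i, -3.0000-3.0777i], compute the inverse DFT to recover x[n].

x[n] = (1/5) Σ(k=0 to 4) X[k] · e^(2πikn/5)

Computing each x[n]:
x[0] = -1
x[1] = 1
x[2] = 1
x[3] = 3
x[4] = 3

x = [-1, 1, 1, 3, 3]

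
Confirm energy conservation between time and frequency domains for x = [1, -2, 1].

Time domain:
Σ|x[n]|² = |1|² + |-2|² + |1|² = 6.0000

Frequency domain:
(1/3)Σ|X[k]|² = (1/3)(|0|² + |1.5000+2.5981i|² + |1.5000-2.5981i|²) = (1/3)·18.0000 = 6.0000

Both sides agree, confirming Parseval's theorem.

Σ|x[n]|² = (1/N)Σ|X[k]|² = 6.0000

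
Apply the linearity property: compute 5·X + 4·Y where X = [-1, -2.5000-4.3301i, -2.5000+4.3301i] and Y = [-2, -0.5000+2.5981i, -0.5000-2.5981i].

By linearity: DFT(5x + 4y) = 5·DFT(x) + 4·DFT(y)
= 5·[-1, -2.5000-4.3301i, -2.5000+4.3301i] + 4·[-2, -0.5000+2.5981i, -0.5000-2.5981i]

Computing element-wise:
Z[0] = 5·(-1) + 4·(-2) = -13
Z[1] = 5·(-2.5000-4.3301i) + 4·(-0.5000+2.5981i) = -14.5000-11.2581i
Z[2] = 5·(-2.5000+4.3301i) + 4·(-0.5000-2.5981i) = -14.5000+11.2581i

DFT(5x + 4y) = 5·X + 4·Y = [-13, -14.5000-11.2581i, -14.5000+11.2581i]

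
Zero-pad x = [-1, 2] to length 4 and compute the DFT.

Original 2-point DFT: [1, -3]
Zero-padded 4-point DFT provides frequency interpolation.

DFT_4([x, 0, ...]) = [1, -1-2i, -3, -1+2i]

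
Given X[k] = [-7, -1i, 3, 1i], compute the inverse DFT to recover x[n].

x[n] = (1/4) Σ(k=0 to 3) X[k] · e^(2πikn/4)

Computing each x[n]:
x[0] = -1
x[1] = -2
x[2] = -1
x[3] = -3

x = [-1, -2, -1, -3]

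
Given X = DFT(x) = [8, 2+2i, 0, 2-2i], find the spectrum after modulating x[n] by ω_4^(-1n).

Modulation property: DFT(ω_4^(-1n)·x[n]) = X[(k-1) mod 4], so circularly shift X by 1 positions.

X[k-1] = [2-2i, 8, 2+2i, 0]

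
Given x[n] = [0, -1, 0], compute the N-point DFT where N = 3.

X[k] = Σ(n=0 to 2) x[n] · ω_3^(nk)
where ω_3 = e^(-2πi/3)

Computing each X[k]:
X[0] = -1
X[1] = 0.5000+0.8660i
X[2] = 0.5000-0.8660i

X = [-1, 0.5000+0.8660i, 0.5000-0.8660i]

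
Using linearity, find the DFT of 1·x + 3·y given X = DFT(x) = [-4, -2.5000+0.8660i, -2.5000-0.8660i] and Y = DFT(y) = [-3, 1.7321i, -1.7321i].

By linearity: DFT(1x + 3y) = 1·DFT(x) + 3·DFT(y)
= 1·[-4, -2.5000+0.8660i, -2.5000-0.8660i] + 3·[-3, 1.7321i, -1.7321i]

Computing element-wise:
Z[0] = 1·(-4) + 3·(-3) = -13
Z[1] = 1·(-2.5000+0.8660i) + 3·(1.7321i) = -2.5000+6.0623i
Z[2] = 1·(-2.5000-0.8660i) + 3·(-1.7321i) = -2.5000-6.0623i

DFT(1x + 3y) = 1·X + 3·Y = [-13, -2.5000+6.0623i, -2.5000-6.0623i]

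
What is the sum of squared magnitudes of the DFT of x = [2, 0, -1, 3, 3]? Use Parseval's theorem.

Parseval: Σ|x[n]|² = (1/N)Σ|X[k]|², so Σ|X[k]|² = N·Σ|x[n]|² = 5·23.0000

Σ|X[k]|² = N·Σ|x[n]|² = 5·23.0000 = 115.0000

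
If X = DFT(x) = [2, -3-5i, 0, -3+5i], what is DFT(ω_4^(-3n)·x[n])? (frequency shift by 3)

Modulation property: DFT(ω_4^(-3n)·x[n]) = X[(k-3) mod 4], so circularly shift X by 3 positions.

X[k-3] = [-3-5i, 0, -3+5i, 2]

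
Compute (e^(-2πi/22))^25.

Since ω_22^22 = 1, powers reduce modulo 22.
25 mod 22 = 3
So ω_22^25 = ω_22^3 = e^(-2πi·3/22)

ω_22^25 = ω_22^3 = 0.6549-0.7557i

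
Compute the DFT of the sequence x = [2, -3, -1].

X[k] = Σ(n=0 to 2) x[n] · ω_3^(nk)
where ω_3 = e^(-2πi/3)

Computing each X[k]:
X[0] = -2
X[1] = 4.0000+1.7321i
X[2] = 4.0000-1.7321i

X = [-2, 4.0000+1.7321i, 4.0000-1.7321i]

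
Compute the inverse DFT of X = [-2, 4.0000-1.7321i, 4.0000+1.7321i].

x[n] = (1/3) Σ(k=0 to 2) X[k] · e^(2πikn/3)

Computing each x[n]:
x[0] = 2
x[1] = -1
x[2] = -3

x = [2, -1, -3]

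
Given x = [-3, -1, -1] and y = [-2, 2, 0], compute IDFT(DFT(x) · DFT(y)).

(x ⊛ y)[n] = Σ(m=0 to 2) x[m] · y[(n-m) mod 3]

Computing each output sample:
(x ⊛ y)[0] = 4
(x ⊛ y)[1] = -4
(x ⊛ y)[2] = 0

x ⊛ y = [4, -4, 0]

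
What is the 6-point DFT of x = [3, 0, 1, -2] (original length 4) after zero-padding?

Original 4-point DFT: [2, 2-2i, 6, 2+2i]
Zero-padded 6-point DFT provides frequency interpolation.

DFT_6([x, 0, ...]) = [2, 4.5000-0.8660i, 0.5000+0.8660i, 6, 0.5000-0.8660i, 4.5000+0.8660i]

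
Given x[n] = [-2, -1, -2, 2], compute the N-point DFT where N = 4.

X[k] = Σ(n=0 to 3) x[n] · ω_4^(nk)
where ω_4 = e^(-2πi/4)

Computing each X[k]:
X[0] = -3
X[1] = 3i
X[2] = -5
X[3] = -3i

X = [-3, 3i, -5, -3i]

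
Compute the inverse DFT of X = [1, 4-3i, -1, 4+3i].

x[n] = (1/4) Σ(k=0 to 3) X[k] · e^(2πikn/4)

Computing each x[n]:
x[0] = 2
x[1] = 2
x[2] = -2
x[3] = -1

x = [2, 2, -2, -1]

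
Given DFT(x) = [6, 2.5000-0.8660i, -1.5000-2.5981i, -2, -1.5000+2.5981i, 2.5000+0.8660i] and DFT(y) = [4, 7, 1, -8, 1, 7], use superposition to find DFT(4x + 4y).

By linearity: DFT(4x + 4y) = 4·DFT(x) + 4·DFT(y)
= 4·[6, 2.5000-0.8660i, -1.5000-2.5981i, -2, -1.5000+2.5981i, 2.5000+0.8660i] + 4·[4, 7, 1, -8, 1, 7]

Computing element-wise:
Z[0] = 4·(6) + 4·(4) = 40
Z[1] = 4·(2.5000-0.8660i) + 4·(7) = 38.0000-3.4640i
Z[2] = 4·(-1.5000-2.5981i) + 4·(1) = -2.0000-10.3924i
Z[3] = 4·(-2) + 4·(-8) = -40
Z[4] = 4·(-1.5000+2.5981i) + 4·(1) = -2.0000+10.3924i
Z[5] = 4·(2.5000+0.8660i) + 4·(7) = 38.0000+3.4640i

DFT(4x + 4y) = 4·X + 4·Y = [40, 38.0000-3.4640i, -2.0000-10.3924i, -40, -2.0000+10.3924i, 38.0000+3.4640i]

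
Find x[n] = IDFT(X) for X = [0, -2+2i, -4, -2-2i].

x[n] = (1/4) Σ(k=0 to 3) X[k] · e^(2πikn/4)

Computing each x[n]:
x[0] = -2
x[1] = 0
x[2] = 0
x[3] = 2

x = [-2, 0, 0, 2]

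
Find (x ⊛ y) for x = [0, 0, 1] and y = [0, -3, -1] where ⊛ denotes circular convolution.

(x ⊛ y)[n] = Σ(m=0 to 2) x[m] · y[(n-m) mod 3]

Computing each output sample:
(x ⊛ y)[0] = -3
(x ⊛ y)[1] = -1
(x ⊛ y)[2] = 0

x ⊛ y = [-3, -1, 0]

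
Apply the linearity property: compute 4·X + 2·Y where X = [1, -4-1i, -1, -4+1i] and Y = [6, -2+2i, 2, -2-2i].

By linearity: DFT(4x + 2y) = 4·DFT(x) + 2·DFT(y)
= 4·[1, -4-1i, -1, -4+1i] + 2·[6, -2+2i, 2, -2-2i]

Computing element-wise:
Z[0] = 4·(1) + 2·(6) = 16
Z[1] = 4·(-4-1i) + 2·(-2+2i) = -20
Z[2] = 4·(-1) + 2·(2) = 0
Z[3] = 4·(-4+1i) + 2·(-2-2i) = -20

DFT(4x + 2y) = 4·X + 2·Y = [16, -20, 0, -20]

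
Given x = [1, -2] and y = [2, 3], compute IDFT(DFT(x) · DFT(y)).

(x ⊛ y)[n] = Σ(m=0 to 1) x[m] · y[(n-m) mod 2]

Computing each output sample:
(x ⊛ y)[0] = -4
(x ⊛ y)[1] = -1

x ⊛ y = [-4, -1]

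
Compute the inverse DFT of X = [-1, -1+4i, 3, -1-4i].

x[n] = (1/4) Σ(k=0 to 3) X[k] · e^(2πikn/4)

Computing each x[n]:
x[0] = 0
x[1] = -3
x[2] = 1
x[3] = 1

x = [0, -3, 1, 1]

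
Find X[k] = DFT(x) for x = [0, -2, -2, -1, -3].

X[k] = Σ(n=0 to 4) x[n] · ω_5^(nk)
where ω_5 = e^(-2πi/5)

Computing each X[k]:
X[0] = -8
X[1] = 0.8820-0.3633i
X[2] = 3.1180-1.5388i
X[3] = 3.1180+1.5388i
X[4] = 0.8820+0.3633i

X = [-8, 0.8820-0.3633i, 3.1180-1.5388i, 3.1180+1.5388i, 0.8820+0.3633i]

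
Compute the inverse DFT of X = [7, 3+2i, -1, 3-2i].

x[n] = (1/4) Σ(k=0 to 3) X[k] · e^(2πikn/4)

Computing each x[n]:
x[0] = 3
x[1] = 1
x[2] = 0
x[3] = 3

x = [3, 1, 0, 3]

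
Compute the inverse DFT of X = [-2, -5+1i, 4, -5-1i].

x[n] = (1/4) Σ(k=0 to 3) X[k] · e^(2πikn/4)

Computing each x[n]:
x[0] = -2
x[1] = -2
x[2] = 3
x[3] = -1

x = [-2, -2, 3, -1]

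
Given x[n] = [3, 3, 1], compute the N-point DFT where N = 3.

X[k] = Σ(n=0 to 2) x[n] · ω_3^(nk)
where ω_3 = e^(-2πi/3)

Computing each X[k]:
X[0] = 7
X[1] = 1.0000-1.7321i
X[2] = 1.0000+1.7321i

X = [7, 1.0000-1.7321i, 1.0000+1.7321i]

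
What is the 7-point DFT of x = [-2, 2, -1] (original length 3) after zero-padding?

Original 3-point DFT: [-1, -2.5000-2.5981i, -2.5000+2.5981i]
Zero-padded 7-point DFT provides frequency interpolation.

DFT_7([x, 0, ...]) = [-1, -0.5305-0.5887i, -1.5441-2.3837i, -4.4254-1.6496i, -4.4254+1.6496i, -1.5441+2.3837i, -0.5305+0.5887i]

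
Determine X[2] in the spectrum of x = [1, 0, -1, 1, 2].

X[2] = Σ(n=0 to 4) x[n] · ω_5^(2n) where ω_5 = e^(-2πi/5)
= (1)·ω_5^0 + (0)·ω_5^2 + (-1)·ω_5^4 + (1)·ω_5^6 + (2)·ω_5^8

X[2] = -0.6180-0.7265i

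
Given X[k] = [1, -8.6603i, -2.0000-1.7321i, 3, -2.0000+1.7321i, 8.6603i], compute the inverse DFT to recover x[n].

x[n] = (1/6) Σ(k=0 to 5) X[k] · e^(2πikn/6)

Computing each x[n]:
x[0] = 0
x[1] = 3
x[2] = 3
x[3] = -1
x[4] = -1
x[5] = -3

x = [0, 3, 3, -1, -1, -3]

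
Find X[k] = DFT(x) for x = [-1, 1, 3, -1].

X[k] = Σ(n=0 to 3) x[n] · ω_4^(nk)
where ω_4 = e^(-2πi/4)

Computing each X[k]:
X[0] = 2
X[1] = -4-2i
X[2] = 2
X[3] = -4+2i

X = [2, -4-2i, 2, -4+2i]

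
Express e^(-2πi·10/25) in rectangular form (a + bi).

ω_25^10 = e^(-2πi·10/25)
= cos(-2π·10/25) + i·sin(-2π·10/25)
= cos(-20π/25) + i·sin(-20π/25)

ω_25^10 = cos(-20π/25) + i·sin(-20π/25) = -0.8090-0.5878i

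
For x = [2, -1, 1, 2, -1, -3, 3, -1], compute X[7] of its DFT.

X[7] = Σ(n=0 to 7) x[n] · ω_8^(7n) where ω_8 = e^(-2πi/8)
= (2)·ω_8^0 + (-1)·ω_8^7 + (1)·ω_8^14 + (2)·ω_8^21 + (-1)·ω_8^28 + (-3)·ω_8^35 + (3)·ω_8^42 + (-1)·ω_8^49

X[7] = 2.2929+1.5355i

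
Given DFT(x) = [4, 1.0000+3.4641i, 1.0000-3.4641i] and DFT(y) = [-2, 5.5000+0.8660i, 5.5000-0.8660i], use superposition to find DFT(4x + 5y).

By linearity: DFT(4x + 5y) = 4·DFT(x) + 5·DFT(y)
= 4·[4, 1.0000+3.4641i, 1.0000-3.4641i] + 5·[-2, 5.5000+0.8660i, 5.5000-0.8660i]

Computing element-wise:
Z[0] = 4·(4) + 5·(-2) = 6
Z[1] = 4·(1.0000+3.4641i) + 5·(5.5000+0.8660i) = 31.5000+18.1864i
Z[2] = 4·(1.0000-3.4641i) + 5·(5.5000-0.8660i) = 31.5000-18.1864i

DFT(4x + 5y) = 4·X + 5·Y = [6, 31.5000+18.1864i, 31.5000-18.1864i]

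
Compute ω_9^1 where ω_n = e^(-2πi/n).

ω_9^1 = e^(-2πi·1/9)
= cos(-2π·1/9) + i·sin(-2π·1/9)
= cos(-2π/9) + i·sin(-2π/9)

ω_9^1 = cos(-2π/9) + i·sin(-2π/9) = 0.7660-0.6428i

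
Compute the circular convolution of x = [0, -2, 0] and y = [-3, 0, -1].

(x ⊛ y)[n] = Σ(m=0 to 2) x[m] · y[(n-m) mod 3]

Computing each output sample:
(x ⊛ y)[0] = 2
(x ⊛ y)[1] = 6
(x ⊛ y)[2] = 0

x ⊛ y = [2, 6, 0]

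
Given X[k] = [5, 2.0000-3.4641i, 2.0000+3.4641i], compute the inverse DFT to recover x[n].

x[n] = (1/3) Σ(k=0 to 2) X[k] · e^(2πikn/3)

Computing each x[n]:
x[0] = 3
x[1] = 3
x[2] = -1

x = [3, 3, -1]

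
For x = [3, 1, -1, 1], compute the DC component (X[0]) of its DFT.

X[0] = Σ(n=0 to 3) x[n] · ω_4^0 = Σ x[n]
= (3) + (1) + (-1) + (1)

X[0] = 4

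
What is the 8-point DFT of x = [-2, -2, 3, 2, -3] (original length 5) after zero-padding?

Original 5-point DFT: [-2, -7.5902-1.5388i, 3.5902+0.3633i, 3.5902-0.3633i, -7.5902+1.5388i]
Zero-padded 8-point DFT provides frequency interpolation.

DFT_8([x, 0, ...]) = [-2, -1.8284-3.0000i, -8+4i, 3.8284+3.0000i, -2, 3.8284-3.0000i, -8-4i, -1.8284+3.0000i]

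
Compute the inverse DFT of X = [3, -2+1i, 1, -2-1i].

x[n] = (1/4) Σ(k=0 to 3) X[k] · e^(2πikn/4)

Computing each x[n]:
x[0] = 0
x[1] = 0
x[2] = 2
x[3] = 1

x = [0, 0, 2, 1]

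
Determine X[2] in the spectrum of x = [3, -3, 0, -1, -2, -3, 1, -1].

X[2] = Σ(n=0 to 7) x[n] · ω_8^(2n) where ω_8 = e^(-2πi/8)
= (3)·ω_8^0 + (-3)·ω_8^2 + (0)·ω_8^4 + (-1)·ω_8^6 + (-2)·ω_8^8 + (-3)·ω_8^10 + (1)·ω_8^12 + (-1)·ω_8^14

X[2] = 4i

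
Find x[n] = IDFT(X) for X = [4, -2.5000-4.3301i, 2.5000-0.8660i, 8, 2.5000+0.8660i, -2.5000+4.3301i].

x[n] = (1/6) Σ(k=0 to 5) X[k] · e^(2πikn/6)

Computing each x[n]:
x[0] = 2
x[1] = 0
x[2] = 3
x[3] = 1
x[4] = 1
x[5] = -3

x = [2, 0, 3, 1, 1, -3]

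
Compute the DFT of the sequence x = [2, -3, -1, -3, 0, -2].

X[k] = Σ(n=0 to 5) x[n] · ω_6^(nk)
where ω_6 = e^(-2πi/6)

Computing each X[k]:
X[0] = -7
X[1] = 3.0000+1.7321i
X[2] = 2
X[3] = 9
X[4] = 2
X[5] = 3.0000-1.7321i

X = [-7, 3.0000+1.7321i, 2, 9, 2, 3.0000-1.7321i]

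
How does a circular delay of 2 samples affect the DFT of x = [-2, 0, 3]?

Time shift by 2: X_shifted[k] = ω_3^(2k) · X[k]
Shifted x = [0, 3, -2]

DFT(x[n-2]) = [1, -0.5000-4.3301i, -0.5000+4.3301i]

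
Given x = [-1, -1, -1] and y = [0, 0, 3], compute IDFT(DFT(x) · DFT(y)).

(x ⊛ y)[n] = Σ(m=0 to 2) x[m] · y[(n-m) mod 3]

Computing each output sample:
(x ⊛ y)[0] = -3
(x ⊛ y)[1] = -3
(x ⊛ y)[2] = -3

x ⊛ y = [-3, -3, -3]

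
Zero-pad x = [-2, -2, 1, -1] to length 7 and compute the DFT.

Original 4-point DFT: [-4, -3+1i, 2, -3-1i]
Zero-padded 7-point DFT provides frequency interpolation.

DFT_7([x, 0, ...]) = [-4, -2.5685+1.0226i, -3.0794+1.6019i, 0.6479+2.6245i, 0.6479-2.6245i, -3.0794-1.6019i, -2.5685-1.0226i]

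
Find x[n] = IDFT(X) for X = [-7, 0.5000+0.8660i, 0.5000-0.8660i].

x[n] = (1/3) Σ(k=0 to 2) X[k] · e^(2πikn/3)

Computing each x[n]:
x[0] = -2
x[1] = -3
x[2] = -2

x = [-2, -3, -2]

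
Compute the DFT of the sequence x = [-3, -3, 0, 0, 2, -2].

X[k] = Σ(n=0 to 5) x[n] · ω_6^(nk)
where ω_6 = e^(-2πi/6)

Computing each X[k]:
X[0] = -6
X[1] = -6.5000+2.5981i
X[2] = -1.5000-0.8660i
X[3] = 4
X[4] = -1.5000+0.8660i
X[5] = -6.5000-2.5981i

X = [-6, -6.5000+2.5981i, -1.5000-0.8660i, 4, -1.5000+0.8660i, -6.5000-2.5981i]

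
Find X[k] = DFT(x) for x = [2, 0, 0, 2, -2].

X[k] = Σ(n=0 to 4) x[n] · ω_5^(nk)
where ω_5 = e^(-2πi/5)

Computing each X[k]:
X[0] = 2
X[1] = -0.2361-0.7265i
X[2] = 4.2361-3.0777i
X[3] = 4.2361+3.0777i
X[4] = -0.2361+0.7265i

X = [2, -0.2361-0.7265i, 4.2361-3.0777i, 4.2361+3.0777i, -0.2361+0.7265i]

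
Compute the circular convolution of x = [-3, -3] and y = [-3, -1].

(x ⊛ y)[n] = Σ(m=0 to 1) x[m] · y[(n-m) mod 2]

Computing each output sample:
(x ⊛ y)[0] = 12
(x ⊛ y)[1] = 12

x ⊛ y = [12, 12]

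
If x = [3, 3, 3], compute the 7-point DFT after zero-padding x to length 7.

Original 3-point DFT: [9, 0, 0]
Zero-padded 7-point DFT provides frequency interpolation.

DFT_7([x, 0, ...]) = [9, 4.2029-5.2703i, -0.3705-1.6231i, 2.1676+1.0438i, 2.1676-1.0438i, -0.3705+1.6231i, 4.2029+5.2703i]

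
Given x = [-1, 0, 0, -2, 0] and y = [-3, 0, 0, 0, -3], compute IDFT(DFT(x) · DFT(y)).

(x ⊛ y)[n] = Σ(m=0 to 4) x[m] · y[(n-m) mod 5]

Computing each output sample:
(x ⊛ y)[0] = 3
(x ⊛ y)[1] = 0
(x ⊛ y)[2] = 6
(x ⊛ y)[3] = 6
(x ⊛ y)[4] = 3

x ⊛ y = [3, 0, 6, 6, 3]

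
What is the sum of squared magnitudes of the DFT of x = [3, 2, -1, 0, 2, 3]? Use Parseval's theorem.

Parseval: Σ|x[n]|² = (1/N)Σ|X[k]|², so Σ|X[k]|² = N·Σ|x[n]|² = 6·27.0000

Σ|X[k]|² = N·Σ|x[n]|² = 6·27.0000 = 162.0000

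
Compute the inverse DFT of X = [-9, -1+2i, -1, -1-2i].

x[n] = (1/4) Σ(k=0 to 3) X[k] · e^(2πikn/4)

Computing each x[n]:
x[0] = -3
x[1] = -3
x[2] = -2
x[3] = -1

x = [-3, -3, -2, -1]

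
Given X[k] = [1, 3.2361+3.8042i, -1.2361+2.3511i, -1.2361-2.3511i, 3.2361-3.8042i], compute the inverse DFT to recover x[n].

x[n] = (1/5) Σ(k=0 to 4) X[k] · e^(2πikn/5)

Computing each x[n]:
x[0] = 1
x[1] = -1
x[2] = -1
x[3] = -1
x[4] = 3

x = [1, -1, -1, -1, 3]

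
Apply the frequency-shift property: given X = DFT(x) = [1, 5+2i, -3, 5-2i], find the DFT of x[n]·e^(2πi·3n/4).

Modulation property: DFT(ω_4^(-3n)·x[n]) = X[(k-3) mod 4], so circularly shift X by 3 positions.

X[k-3] = [5+2i, -3, 5-2i, 1]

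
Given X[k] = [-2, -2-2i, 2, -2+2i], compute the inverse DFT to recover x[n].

x[n] = (1/4) Σ(k=0 to 3) X[k] · e^(2πikn/4)

Computing each x[n]:
x[0] = -1
x[1] = 0
x[2] = 1
x[3] = -2

x = [-1, 0, 1, -2]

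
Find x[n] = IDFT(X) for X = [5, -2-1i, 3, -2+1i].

x[n] = (1/4) Σ(k=0 to 3) X[k] · e^(2πikn/4)

Computing each x[n]:
x[0] = 1
x[1] = 1
x[2] = 3
x[3] = 0

x = [1, 1, 3, 0]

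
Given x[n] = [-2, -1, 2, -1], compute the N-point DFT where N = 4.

X[k] = Σ(n=0 to 3) x[n] · ω_4^(nk)
where ω_4 = e^(-2πi/4)

Computing each X[k]:
X[0] = -2
X[1] = -4
X[2] = 2
X[3] = -4

X = [-2, -4, 2, -4]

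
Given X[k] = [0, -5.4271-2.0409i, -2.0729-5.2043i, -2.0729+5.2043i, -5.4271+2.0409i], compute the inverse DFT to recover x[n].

x[n] = (1/5) Σ(k=0 to 4) X[k] · e^(2πikn/5)

Computing each x[n]:
x[0] = -3
x[1] = 2
x[2] = 0
x[3] = 3
x[4] = -2

x = [-3, 2, 0, 3, -2]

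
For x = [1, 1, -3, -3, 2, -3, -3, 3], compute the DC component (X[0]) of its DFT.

X[0] = Σ(n=0 to 7) x[n] · ω_8^0 = Σ x[n]
= (1) + (1) + (-3) + (-3) + (2) + (-3) + (-3) + (3)

X[0] = -5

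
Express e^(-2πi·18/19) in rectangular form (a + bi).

ω_19^18 = e^(-2πi·18/19)
= cos(-2π·18/19) + i·sin(-2π·18/19)
= cos(-36π/19) + i·sin(-36π/19)

ω_19^18 = cos(-36π/19) + i·sin(-36π/19) = 0.9458+0.3247i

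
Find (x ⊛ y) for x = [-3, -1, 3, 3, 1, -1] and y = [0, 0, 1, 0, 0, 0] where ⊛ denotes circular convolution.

(x ⊛ y)[n] = Σ(m=0 to 5) x[m] · y[(n-m) mod 6]

Computing each output sample:
(x ⊛ y)[0] = 1
(x ⊛ y)[1] = -1
(x ⊛ y)[2] = -3
(x ⊛ y)[3] = -1
(x ⊛ y)[4] = 3
(x ⊛ y)[5] = 3

x ⊛ y = [1, -1, -3, -1, 3, 3]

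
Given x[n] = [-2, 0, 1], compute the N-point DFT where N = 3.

X[k] = Σ(n=0 to 2) x[n] · ω_3^(nk)
where ω_3 = e^(-2πi/3)

Computing each X[k]:
X[0] = -1
X[1] = -2.5000+0.8660i
X[2] = -2.5000-0.8660i

X = [-1, -2.5000+0.8660i, -2.5000-0.8660i]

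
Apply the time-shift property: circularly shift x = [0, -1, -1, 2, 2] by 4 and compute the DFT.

Time shift by 4: X_shifted[k] = ω_5^(4k) · X[k]
Shifted x = [-1, -1, 2, 2, 0]

DFT(x[n-4]) = [2, -4.5451+0.9511i, 1.0451+0.5878i, 1.0451-0.5878i, -4.5451-0.9511i]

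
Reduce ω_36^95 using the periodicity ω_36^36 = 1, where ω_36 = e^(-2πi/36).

Since ω_36^36 = 1, powers reduce modulo 36.
95 mod 36 = 23
So ω_36^95 = ω_36^23 = e^(-2πi·23/36)

ω_36^95 = ω_36^23 = -0.6428+0.7660i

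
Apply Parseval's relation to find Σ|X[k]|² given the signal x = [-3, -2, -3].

Parseval: Σ|x[n]|² = (1/N)Σ|X[k]|², so Σ|X[k]|² = N·Σ|x[n]|² = 3·22.0000

Σ|X[k]|² = N·Σ|x[n]|² = 3·22.0000 = 66.0000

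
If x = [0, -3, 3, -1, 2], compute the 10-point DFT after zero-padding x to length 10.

Original 5-point DFT: [1, -1.9271+2.4041i, 1.4271+6.7432i, 1.4271-6.7432i, -1.9271-2.4041i]
Zero-padded 10-point DFT provides frequency interpolation.

DFT_10([x, 0, ...]) = [1, -2.8090-1.3143i, -1.9271+2.4041i, -1.6910+2.1266i, 1.4271+6.7432i, 9, 1.4271-6.7432i, -1.6910-2.1266i, -1.9271-2.4041i, -2.8090+1.3143i]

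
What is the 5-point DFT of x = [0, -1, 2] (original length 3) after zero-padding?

Original 3-point DFT: [1, -0.5000+2.5981i, -0.5000-2.5981i]
Zero-padded 5-point DFT provides frequency interpolation.

DFT_5([x, 0, ...]) = [1, -1.9271-0.2245i, 1.4271+2.4899i, 1.4271-2.4899i, -1.9271+0.2245i]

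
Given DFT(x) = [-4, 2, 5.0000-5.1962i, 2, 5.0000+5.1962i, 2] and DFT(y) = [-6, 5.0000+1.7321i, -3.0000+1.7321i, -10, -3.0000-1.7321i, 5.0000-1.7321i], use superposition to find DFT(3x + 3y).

By linearity: DFT(3x + 3y) = 3·DFT(x) + 3·DFT(y)
= 3·[-4, 2, 5.0000-5.1962i, 2, 5.0000+5.1962i, 2] + 3·[-6, 5.0000+1.7321i, -3.0000+1.7321i, -10, -3.0000-1.7321i, 5.0000-1.7321i]

Computing element-wise:
Z[0] = 3·(-4) + 3·(-6) = -30
Z[1] = 3·(2) + 3·(5.0000+1.7321i) = 21.0000+5.1963i
Z[2] = 3·(5.0000-5.1962i) + 3·(-3.0000+1.7321i) = 6.0000-10.3923i
Z[3] = 3·(2) + 3·(-10) = -24
Z[4] = 3·(5.0000+5.1962i) + 3·(-3.0000-1.7321i) = 6.0000+10.3923i
Z[5] = 3·(2) + 3·(5.0000-1.7321i) = 21.0000-5.1963i

DFT(3x + 3y) = 3·X + 3·Y = [-30, 21.0000+5.1963i, 6.0000-10.3923i, -24, 6.0000+10.3923i, 21.0000-5.1963i]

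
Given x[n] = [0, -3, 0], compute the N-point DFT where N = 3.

X[k] = Σ(n=0 to 2) x[n] · ω_3^(nk)
where ω_3 = e^(-2πi/3)

Computing each X[k]:
X[0] = -3
X[1] = 1.5000+2.5981i
X[2] = 1.5000-2.5981i

X = [-3, 1.5000+2.5981i, 1.5000-2.5981i]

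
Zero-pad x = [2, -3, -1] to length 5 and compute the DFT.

Original 3-point DFT: [-2, 4.0000+1.7321i, 4.0000-1.7321i]
Zero-padded 5-point DFT provides frequency interpolation.

DFT_5([x, 0, ...]) = [-2, 1.8820+3.4410i, 4.1180+0.8123i, 4.1180-0.8123i, 1.8820-3.4410i]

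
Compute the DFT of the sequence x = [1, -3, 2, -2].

X[k] = Σ(n=0 to 3) x[n] · ω_4^(nk)
where ω_4 = e^(-2πi/4)

Computing each X[k]:
X[0] = -2
X[1] = -1+1i
X[2] = 8
X[3] = -1-1i

X = [-2, -1+1i, 8, -1-1i]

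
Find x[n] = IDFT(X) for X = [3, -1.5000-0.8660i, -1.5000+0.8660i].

x[n] = (1/3) Σ(k=0 to 2) X[k] · e^(2πikn/3)

Computing each x[n]:
x[0] = 0
x[1] = 2
x[2] = 1

x = [0, 2, 1]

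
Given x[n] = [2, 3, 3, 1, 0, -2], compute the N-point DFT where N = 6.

X[k] = Σ(n=0 to 5) x[n] · ω_6^(nk)
where ω_6 = e^(-2πi/6)

Computing each X[k]:
X[0] = 7
X[1] = -6.9282i
X[2] = 1.0000-1.7321i
X[3] = 3
X[4] = 1.0000+1.7321i
X[5] = 6.9282i

X = [7, -6.9282i, 1.0000-1.7321i, 3, 1.0000+1.7321i, 6.9282i]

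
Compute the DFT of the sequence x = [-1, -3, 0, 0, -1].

X[k] = Σ(n=0 to 4) x[n] · ω_5^(nk)
where ω_5 = e^(-2πi/5)

Computing each X[k]:
X[0] = -5
X[1] = -2.2361+1.9021i
X[2] = 2.2361+1.1756i
X[3] = 2.2361-1.1756i
X[4] = -2.2361-1.9021i

X = [-5, -2.2361+1.9021i, 2.2361+1.1756i, 2.2361-1.1756i, -2.2361-1.9021i]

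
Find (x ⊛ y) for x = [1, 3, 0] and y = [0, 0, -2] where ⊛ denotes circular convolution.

(x ⊛ y)[n] = Σ(m=0 to 2) x[m] · y[(n-m) mod 3]

Computing each output sample:
(x ⊛ y)[0] = -6
(x ⊛ y)[1] = 0
(x ⊛ y)[2] = -2

x ⊛ y = [-6, 0, -2]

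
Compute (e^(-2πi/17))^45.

Since ω_17^17 = 1, powers reduce modulo 17.
45 mod 17 = 11
So ω_17^45 = ω_17^11 = e^(-2πi·11/17)

ω_17^45 = ω_17^11 = -0.6026+0.7980i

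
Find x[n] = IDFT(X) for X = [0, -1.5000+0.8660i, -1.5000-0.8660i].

x[n] = (1/3) Σ(k=0 to 2) X[k] · e^(2πikn/3)

Computing each x[n]:
x[0] = -1
x[1] = 0
x[2] = 1

x = [-1, 0, 1]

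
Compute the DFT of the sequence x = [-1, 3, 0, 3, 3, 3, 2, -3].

X[k] = Σ(n=0 to 7) x[n] · ω_8^(nk)
where ω_8 = e^(-2πi/8)

Computing each X[k]:
X[0] = 10
X[1] = -8.2426-2.2426i
X[2] = -6i
X[3] = 0.2426-6.2426i
X[4] = -2
X[5] = 0.2426+6.2426i
X[6] = 6i
X[7] = -8.2426+2.2426i

X = [10, -8.2426-2.2426i, -6i, 0.2426-6.2426i, -2, 0.2426+6.2426i, 6i, -8.2426+2.2426i]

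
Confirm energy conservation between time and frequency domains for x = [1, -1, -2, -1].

Time domain:
Σ|x[n]|² = |1|² + |-1|² + |-2|² + |-1|² = 7.0000

Frequency domain:
(1/4)Σ|X[k]|² = (1/4)(|-3|² + |3|² + |1|² + |3|²) = (1/4)·28.0000 = 7.0000

Both sides agree, confirming Parseval's theorem.

Σ|x[n]|² = (1/N)Σ|X[k]|² = 7.0000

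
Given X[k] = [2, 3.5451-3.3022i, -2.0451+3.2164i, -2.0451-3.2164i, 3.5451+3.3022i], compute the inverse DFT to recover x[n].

x[n] = (1/5) Σ(k=0 to 4) X[k] · e^(2πikn/5)

Computing each x[n]:
x[0] = 1
x[1] = 2
x[2] = 1
x[3] = -3
x[4] = 1

x = [1, 2, 1, -3, 1]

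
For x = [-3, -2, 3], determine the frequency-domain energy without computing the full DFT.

Parseval: Σ|x[n]|² = (1/N)Σ|X[k]|², so Σ|X[k]|² = N·Σ|x[n]|² = 3·22.0000

Σ|X[k]|² = N·Σ|x[n]|² = 3·22.0000 = 66.0000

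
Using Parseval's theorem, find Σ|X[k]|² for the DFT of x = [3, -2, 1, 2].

Parseval: Σ|x[n]|² = (1/N)Σ|X[k]|², so Σ|X[k]|² = N·Σ|x[n]|² = 4·18.0000

Σ|X[k]|² = N·Σ|x[n]|² = 4·18.0000 = 72.0000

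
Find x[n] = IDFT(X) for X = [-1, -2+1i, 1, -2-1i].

x[n] = (1/4) Σ(k=0 to 3) X[k] · e^(2πikn/4)

Computing each x[n]:
x[0] = -1
x[1] = -1
x[2] = 1
x[3] = 0

x = [-1, -1, 1, 0]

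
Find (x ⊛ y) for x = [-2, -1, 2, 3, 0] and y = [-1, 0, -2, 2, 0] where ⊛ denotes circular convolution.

(x ⊛ y)[n] = Σ(m=0 to 4) x[m] · y[(n-m) mod 5]

Computing each output sample:
(x ⊛ y)[0] = 0
(x ⊛ y)[1] = 7
(x ⊛ y)[2] = 2
(x ⊛ y)[3] = -5
(x ⊛ y)[4] = -6

x ⊛ y = [0, 7, 2, -5, -6]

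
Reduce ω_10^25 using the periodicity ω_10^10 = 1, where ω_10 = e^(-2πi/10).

Since ω_10^10 = 1, powers reduce modulo 10.
25 mod 10 = 5
So ω_10^25 = ω_10^5 = e^(-2πi·5/10)

ω_10^25 = ω_10^5 = -1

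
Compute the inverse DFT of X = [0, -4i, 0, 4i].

x[n] = (1/4) Σ(k=0 to 3) X[k] · e^(2πikn/4)

Computing each x[n]:
x[0] = 0
x[1] = 2
x[2] = 0
x[3] = -2

x = [0, 2, 0, -2]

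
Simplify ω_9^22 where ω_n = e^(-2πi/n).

Since ω_9^9 = 1, powers reduce modulo 9.
22 mod 9 = 4
So ω_9^22 = ω_9^4 = e^(-2πi·4/9)

ω_9^22 = ω_9^4 = -0.9397-0.3420i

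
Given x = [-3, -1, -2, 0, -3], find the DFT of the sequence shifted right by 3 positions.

Time shift by 3: X_shifted[k] = ω_5^(3k) · X[k]
Shifted x = [-2, 0, -3, -3, -1]

DFT(x[n-3]) = [-9, 2.5451-0.9511i, -3.0451-0.5878i, -3.0451+0.5878i, 2.5451+0.9511i]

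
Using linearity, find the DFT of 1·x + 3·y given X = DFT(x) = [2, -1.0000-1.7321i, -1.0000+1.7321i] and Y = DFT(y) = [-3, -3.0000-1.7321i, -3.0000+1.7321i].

By linearity: DFT(1x + 3y) = 1·DFT(x) + 3·DFT(y)
= 1·[2, -1.0000-1.7321i, -1.0000+1.7321i] + 3·[-3, -3.0000-1.7321i, -3.0000+1.7321i]

Computing element-wise:
Z[0] = 1·(2) + 3·(-3) = -7
Z[1] = 1·(-1.0000-1.7321i) + 3·(-3.0000-1.7321i) = -10.0000-6.9284i
Z[2] = 1·(-1.0000+1.7321i) + 3·(-3.0000+1.7321i) = -10.0000+6.9284i

DFT(1x + 3y) = 1·X + 3·Y = [-7, -10.0000-6.9284i, -10.0000+6.9284i]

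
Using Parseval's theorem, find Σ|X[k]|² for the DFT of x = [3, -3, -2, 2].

Parseval: Σ|x[n]|² = (1/N)Σ|X[k]|², so Σ|X[k]|² = N·Σ|x[n]|² = 4·26.0000

Σ|X[k]|² = N·Σ|x[n]|² = 4·26.0000 = 104.0000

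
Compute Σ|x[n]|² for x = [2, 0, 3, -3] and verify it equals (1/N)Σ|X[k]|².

Time domain:
Σ|x[n]|² = |2|² + |0|² + |3|² + |-3|² = 22.0000

Frequency domain:
(1/4)Σ|X[k]|² = (1/4)(|2|² + |-1-3i|² + |8|² + |-1+3i|²) = (1/4)·88.0000 = 22.0000

Both sides agree, confirming Parseval's theorem.

Σ|x[n]|² = (1/N)Σ|X[k]|² = 22.0000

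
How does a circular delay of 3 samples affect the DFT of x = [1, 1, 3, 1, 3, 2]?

Time shift by 3: X_shifted[k] = ω_6^(3k) · X[k]
Shifted x = [1, 3, 2, 1, 1, 3]

DFT(x[n-3]) = [11, 1.5000-0.8660i, -2.5000+0.8660i, -3, -2.5000-0.8660i, 1.5000+0.8660i]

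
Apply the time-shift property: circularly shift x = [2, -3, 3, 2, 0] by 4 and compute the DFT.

Time shift by 4: X_shifted[k] = ω_5^(4k) · X[k]
Shifted x = [-3, 3, 2, 0, 2]

DFT(x[n-4]) = [4, -3.0729-2.1266i, -6.4271+1.3143i, -6.4271-1.3143i, -3.0729+2.1266i]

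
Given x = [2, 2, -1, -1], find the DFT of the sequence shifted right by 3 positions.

Time shift by 3: X_shifted[k] = ω_4^(3k) · X[k]
Shifted x = [2, -1, -1, 2]

DFT(x[n-3]) = [2, 3+3i, 0, 3-3i]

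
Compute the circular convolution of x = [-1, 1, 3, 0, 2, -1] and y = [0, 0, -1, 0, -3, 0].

(x ⊛ y)[n] = Σ(m=0 to 5) x[m] · y[(n-m) mod 6]

Computing each output sample:
(x ⊛ y)[0] = -11
(x ⊛ y)[1] = 1
(x ⊛ y)[2] = -5
(x ⊛ y)[3] = 2
(x ⊛ y)[4] = 0
(x ⊛ y)[5] = -3

x ⊛ y = [-11, 1, -5, 2, 0, -3]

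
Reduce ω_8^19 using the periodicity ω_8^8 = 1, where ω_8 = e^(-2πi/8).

Since ω_8^8 = 1, powers reduce modulo 8.
19 mod 8 = 3
So ω_8^19 = ω_8^3 = e^(-2πi·3/8)

ω_8^19 = ω_8^3 = -0.7071-0.7071i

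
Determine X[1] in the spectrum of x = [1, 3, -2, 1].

X[1] = Σ(n=0 to 3) x[n] · ω_4^(1n) where ω_4 = e^(-2πi/4)
= (1)·ω_4^0 + (3)·ω_4^1 + (-2)·ω_4^2 + (1)·ω_4^3

X[1] = 3-2i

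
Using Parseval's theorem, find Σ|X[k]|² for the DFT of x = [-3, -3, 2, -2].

Parseval: Σ|x[n]|² = (1/N)Σ|X[k]|², so Σ|X[k]|² = N·Σ|x[n]|² = 4·26.0000

Σ|X[k]|² = N·Σ|x[n]|² = 4·26.0000 = 104.0000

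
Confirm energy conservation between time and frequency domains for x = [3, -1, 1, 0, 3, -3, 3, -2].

Time domain:
Σ|x[n]|² = |3|² + |-1|² + |1|² + |0|² + |3|² + |-3|² + |3|² + |-2|² = 42.0000

Frequency domain:
(1/8)Σ|X[k]|² = (1/8)(|4|² + |-0.8284i|² + |2+2i|² + |-4.8284i|² + |16|² + |4.8284i|² + |2-2i|² + |0.8284i|²) = (1/8)·336.0000 = 42.0000

Both sides agree, confirming Parseval's theorem.

Σ|x[n]|² = (1/N)Σ|X[k]|² = 42.0000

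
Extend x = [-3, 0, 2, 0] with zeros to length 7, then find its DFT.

Original 4-point DFT: [-1, -5, -1, -5]
Zero-padded 7-point DFT provides frequency interpolation.

DFT_7([x, 0, ...]) = [-1, -3.4450-1.9499i, -4.8019+0.8678i, -1.7530+1.5637i, -1.7530-1.5637i, -4.8019-0.8678i, -3.4450+1.9499i]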